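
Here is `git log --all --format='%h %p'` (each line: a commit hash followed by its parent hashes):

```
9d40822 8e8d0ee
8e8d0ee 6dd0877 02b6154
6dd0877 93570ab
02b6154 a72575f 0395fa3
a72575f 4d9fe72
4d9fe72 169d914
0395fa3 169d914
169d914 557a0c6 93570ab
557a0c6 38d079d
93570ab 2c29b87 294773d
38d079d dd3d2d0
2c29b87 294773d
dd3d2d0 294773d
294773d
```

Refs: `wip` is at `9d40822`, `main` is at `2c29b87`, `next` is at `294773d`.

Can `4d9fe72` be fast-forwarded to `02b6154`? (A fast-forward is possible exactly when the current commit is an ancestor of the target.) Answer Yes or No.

A fast-forward from 4d9fe72 to 02b6154 is possible iff 4d9fe72 is an ancestor of 02b6154.
Ancestors of 02b6154: {02b6154, 0395fa3, 169d914, 294773d, 2c29b87, 38d079d, 4d9fe72, 557a0c6, 93570ab, a72575f, dd3d2d0}.
4d9fe72 is among them, so fast-forward is possible.

Yes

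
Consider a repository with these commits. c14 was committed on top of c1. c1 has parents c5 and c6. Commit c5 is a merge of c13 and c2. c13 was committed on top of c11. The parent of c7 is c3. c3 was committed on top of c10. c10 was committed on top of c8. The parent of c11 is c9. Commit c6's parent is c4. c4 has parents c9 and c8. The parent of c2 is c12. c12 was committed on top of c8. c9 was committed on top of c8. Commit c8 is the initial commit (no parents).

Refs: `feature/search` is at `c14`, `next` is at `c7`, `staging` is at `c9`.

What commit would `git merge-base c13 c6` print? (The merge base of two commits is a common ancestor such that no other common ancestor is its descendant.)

Ancestors of c13: {c11, c13, c8, c9}.
Ancestors of c6: {c4, c6, c8, c9}.
Common ancestors: {c8, c9}.
Among these, c9 is not an ancestor of any other common ancestor — it is the merge base.

c9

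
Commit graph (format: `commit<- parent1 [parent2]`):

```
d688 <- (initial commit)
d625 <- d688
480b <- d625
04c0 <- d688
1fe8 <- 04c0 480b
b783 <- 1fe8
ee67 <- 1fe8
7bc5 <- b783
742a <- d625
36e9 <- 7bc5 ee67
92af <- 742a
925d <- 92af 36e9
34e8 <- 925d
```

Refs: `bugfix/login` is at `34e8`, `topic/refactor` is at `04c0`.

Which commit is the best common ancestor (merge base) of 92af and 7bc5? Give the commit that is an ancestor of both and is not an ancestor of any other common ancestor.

Ancestors of 92af: {742a, 92af, d625, d688}.
Ancestors of 7bc5: {04c0, 1fe8, 480b, 7bc5, b783, d625, d688}.
Common ancestors: {d625, d688}.
Among these, d625 is not an ancestor of any other common ancestor — it is the merge base.

d625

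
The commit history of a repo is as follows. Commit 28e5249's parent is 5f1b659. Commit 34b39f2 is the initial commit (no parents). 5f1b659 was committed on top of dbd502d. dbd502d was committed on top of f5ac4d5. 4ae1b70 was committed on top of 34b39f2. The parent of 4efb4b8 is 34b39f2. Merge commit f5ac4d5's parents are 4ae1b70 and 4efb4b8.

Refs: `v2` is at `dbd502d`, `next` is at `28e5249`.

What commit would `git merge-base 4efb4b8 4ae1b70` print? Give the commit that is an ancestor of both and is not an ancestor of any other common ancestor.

Ancestors of 4efb4b8: {34b39f2, 4efb4b8}.
Ancestors of 4ae1b70: {34b39f2, 4ae1b70}.
Common ancestors: {34b39f2}.
The only common ancestor is 34b39f2, so it is the merge base.

34b39f2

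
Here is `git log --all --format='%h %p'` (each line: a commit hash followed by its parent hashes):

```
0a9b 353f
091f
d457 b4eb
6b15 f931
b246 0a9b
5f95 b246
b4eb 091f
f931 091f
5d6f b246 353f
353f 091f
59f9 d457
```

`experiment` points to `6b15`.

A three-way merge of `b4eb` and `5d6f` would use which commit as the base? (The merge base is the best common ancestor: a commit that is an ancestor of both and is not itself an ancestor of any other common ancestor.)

091f

Ancestors of b4eb: {091f, b4eb}.
Ancestors of 5d6f: {091f, 0a9b, 353f, 5d6f, b246}.
Common ancestors: {091f}.
The only common ancestor is 091f, so it is the merge base.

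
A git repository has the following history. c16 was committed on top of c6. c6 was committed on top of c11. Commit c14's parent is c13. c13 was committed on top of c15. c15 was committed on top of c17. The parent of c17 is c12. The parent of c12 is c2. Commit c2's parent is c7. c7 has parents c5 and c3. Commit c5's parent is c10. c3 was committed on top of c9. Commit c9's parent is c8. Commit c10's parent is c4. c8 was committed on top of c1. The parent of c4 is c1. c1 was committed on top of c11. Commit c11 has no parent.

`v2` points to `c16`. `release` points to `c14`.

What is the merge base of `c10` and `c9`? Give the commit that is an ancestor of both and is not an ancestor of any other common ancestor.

Ancestors of c10: {c1, c10, c11, c4}.
Ancestors of c9: {c1, c11, c8, c9}.
Common ancestors: {c1, c11}.
Among these, c1 is not an ancestor of any other common ancestor — it is the merge base.

c1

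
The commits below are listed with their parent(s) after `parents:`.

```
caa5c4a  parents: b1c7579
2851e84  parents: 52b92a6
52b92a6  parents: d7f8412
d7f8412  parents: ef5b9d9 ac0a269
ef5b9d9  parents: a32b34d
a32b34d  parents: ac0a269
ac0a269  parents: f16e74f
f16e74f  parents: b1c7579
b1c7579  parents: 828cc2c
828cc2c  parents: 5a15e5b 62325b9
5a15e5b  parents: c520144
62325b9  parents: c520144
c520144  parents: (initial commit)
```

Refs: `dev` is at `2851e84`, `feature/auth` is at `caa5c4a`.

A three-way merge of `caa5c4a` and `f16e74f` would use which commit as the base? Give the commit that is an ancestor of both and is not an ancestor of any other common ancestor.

b1c7579

Ancestors of caa5c4a: {5a15e5b, 62325b9, 828cc2c, b1c7579, c520144, caa5c4a}.
Ancestors of f16e74f: {5a15e5b, 62325b9, 828cc2c, b1c7579, c520144, f16e74f}.
Common ancestors: {5a15e5b, 62325b9, 828cc2c, b1c7579, c520144}.
Among these, b1c7579 is not an ancestor of any other common ancestor — it is the merge base.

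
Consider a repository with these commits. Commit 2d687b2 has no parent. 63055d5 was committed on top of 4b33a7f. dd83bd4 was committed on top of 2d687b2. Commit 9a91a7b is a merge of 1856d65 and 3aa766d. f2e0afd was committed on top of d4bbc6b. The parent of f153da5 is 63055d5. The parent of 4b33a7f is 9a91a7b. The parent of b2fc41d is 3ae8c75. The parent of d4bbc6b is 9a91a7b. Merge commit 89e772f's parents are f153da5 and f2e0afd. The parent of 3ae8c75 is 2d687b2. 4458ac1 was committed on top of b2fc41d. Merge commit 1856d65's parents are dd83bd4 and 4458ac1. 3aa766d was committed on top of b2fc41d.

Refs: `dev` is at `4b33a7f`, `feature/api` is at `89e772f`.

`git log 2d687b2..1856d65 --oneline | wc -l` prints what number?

Reachable from 1856d65: {1856d65, 2d687b2, 3ae8c75, 4458ac1, b2fc41d, dd83bd4}.
Reachable from 2d687b2: {2d687b2}.
In 1856d65's history but not 2d687b2's: {1856d65, 3ae8c75, 4458ac1, b2fc41d, dd83bd4} — 5 commits.

5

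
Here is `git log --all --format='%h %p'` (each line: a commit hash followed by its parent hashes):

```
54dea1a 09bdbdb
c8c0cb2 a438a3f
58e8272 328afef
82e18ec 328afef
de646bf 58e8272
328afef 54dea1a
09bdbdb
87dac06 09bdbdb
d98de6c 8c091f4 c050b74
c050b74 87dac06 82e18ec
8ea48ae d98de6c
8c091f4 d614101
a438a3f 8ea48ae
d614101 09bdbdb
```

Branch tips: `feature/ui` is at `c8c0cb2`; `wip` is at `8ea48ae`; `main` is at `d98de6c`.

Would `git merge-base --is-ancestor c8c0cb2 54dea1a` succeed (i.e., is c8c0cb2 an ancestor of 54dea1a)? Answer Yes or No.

Ancestors of 54dea1a: {09bdbdb, 54dea1a}.
c8c0cb2 is not in that set, so it is not an ancestor of 54dea1a.

No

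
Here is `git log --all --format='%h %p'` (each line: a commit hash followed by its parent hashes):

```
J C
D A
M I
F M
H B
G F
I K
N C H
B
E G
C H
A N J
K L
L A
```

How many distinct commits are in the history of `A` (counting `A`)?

6

Walking parent pointers from A: reachable set = {A, B, C, H, J, N}.
That is 6 commits.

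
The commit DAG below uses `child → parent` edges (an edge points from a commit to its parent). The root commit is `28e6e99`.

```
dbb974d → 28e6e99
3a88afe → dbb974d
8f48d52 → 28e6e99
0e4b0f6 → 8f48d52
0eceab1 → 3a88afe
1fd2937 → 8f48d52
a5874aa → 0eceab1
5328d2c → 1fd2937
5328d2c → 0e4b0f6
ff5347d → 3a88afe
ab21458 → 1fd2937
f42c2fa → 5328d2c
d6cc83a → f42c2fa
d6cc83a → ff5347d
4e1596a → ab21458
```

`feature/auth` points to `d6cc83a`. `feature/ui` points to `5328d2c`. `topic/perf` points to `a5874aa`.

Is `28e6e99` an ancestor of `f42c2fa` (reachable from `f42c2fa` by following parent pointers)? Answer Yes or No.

Ancestors of f42c2fa (commits reachable by following parents): {0e4b0f6, 1fd2937, 28e6e99, 5328d2c, 8f48d52, f42c2fa}.
28e6e99 is in that set, so it is an ancestor of f42c2fa.

Yes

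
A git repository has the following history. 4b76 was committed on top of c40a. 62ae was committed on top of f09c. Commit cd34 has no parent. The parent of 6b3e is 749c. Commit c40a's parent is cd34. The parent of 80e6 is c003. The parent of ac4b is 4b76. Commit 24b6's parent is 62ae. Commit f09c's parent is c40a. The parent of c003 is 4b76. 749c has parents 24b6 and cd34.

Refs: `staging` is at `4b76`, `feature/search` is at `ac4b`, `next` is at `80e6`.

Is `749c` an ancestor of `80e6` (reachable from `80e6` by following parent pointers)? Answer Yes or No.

No

Ancestors of 80e6: {4b76, 80e6, c003, c40a, cd34}.
749c is not in that set, so it is not an ancestor of 80e6.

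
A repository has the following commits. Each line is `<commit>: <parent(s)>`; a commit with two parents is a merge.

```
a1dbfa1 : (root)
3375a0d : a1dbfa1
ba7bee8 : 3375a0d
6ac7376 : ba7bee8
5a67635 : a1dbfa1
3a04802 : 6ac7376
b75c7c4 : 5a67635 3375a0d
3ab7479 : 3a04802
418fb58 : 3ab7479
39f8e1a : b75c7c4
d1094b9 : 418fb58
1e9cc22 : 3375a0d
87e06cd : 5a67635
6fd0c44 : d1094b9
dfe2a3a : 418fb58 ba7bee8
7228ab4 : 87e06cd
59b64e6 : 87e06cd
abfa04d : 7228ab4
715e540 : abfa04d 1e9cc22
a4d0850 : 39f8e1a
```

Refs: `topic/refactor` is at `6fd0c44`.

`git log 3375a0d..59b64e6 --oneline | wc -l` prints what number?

Reachable from 59b64e6: {59b64e6, 5a67635, 87e06cd, a1dbfa1}.
Reachable from 3375a0d: {3375a0d, a1dbfa1}.
In 59b64e6's history but not 3375a0d's: {59b64e6, 5a67635, 87e06cd} — 3 commits.

3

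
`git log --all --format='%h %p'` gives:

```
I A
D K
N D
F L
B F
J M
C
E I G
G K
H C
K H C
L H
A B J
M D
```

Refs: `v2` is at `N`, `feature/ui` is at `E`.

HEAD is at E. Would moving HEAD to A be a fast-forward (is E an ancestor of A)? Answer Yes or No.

No

A fast-forward from E to A is possible iff E is an ancestor of A.
Ancestors of A: {A, B, C, D, F, H, J, K, L, M}.
E is not among them, so fast-forward is not possible.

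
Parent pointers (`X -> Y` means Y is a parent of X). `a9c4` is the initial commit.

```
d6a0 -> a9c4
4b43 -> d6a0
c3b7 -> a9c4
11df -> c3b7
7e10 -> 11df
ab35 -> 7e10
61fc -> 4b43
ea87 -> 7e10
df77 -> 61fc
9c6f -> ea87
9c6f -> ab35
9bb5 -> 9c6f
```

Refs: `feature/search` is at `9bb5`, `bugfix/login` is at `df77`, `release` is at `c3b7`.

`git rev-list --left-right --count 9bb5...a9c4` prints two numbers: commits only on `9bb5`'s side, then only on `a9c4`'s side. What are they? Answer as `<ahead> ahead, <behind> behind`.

7 ahead, 0 behind

Reachable from 9bb5: {11df, 7e10, 9bb5, 9c6f, a9c4, ab35, c3b7, ea87}.
Reachable from a9c4: {a9c4}.
Only in 9bb5's history (ahead): {11df, 7e10, 9bb5, 9c6f, ab35, c3b7, ea87} — 7.
Only in a9c4's history (behind): {} — 0.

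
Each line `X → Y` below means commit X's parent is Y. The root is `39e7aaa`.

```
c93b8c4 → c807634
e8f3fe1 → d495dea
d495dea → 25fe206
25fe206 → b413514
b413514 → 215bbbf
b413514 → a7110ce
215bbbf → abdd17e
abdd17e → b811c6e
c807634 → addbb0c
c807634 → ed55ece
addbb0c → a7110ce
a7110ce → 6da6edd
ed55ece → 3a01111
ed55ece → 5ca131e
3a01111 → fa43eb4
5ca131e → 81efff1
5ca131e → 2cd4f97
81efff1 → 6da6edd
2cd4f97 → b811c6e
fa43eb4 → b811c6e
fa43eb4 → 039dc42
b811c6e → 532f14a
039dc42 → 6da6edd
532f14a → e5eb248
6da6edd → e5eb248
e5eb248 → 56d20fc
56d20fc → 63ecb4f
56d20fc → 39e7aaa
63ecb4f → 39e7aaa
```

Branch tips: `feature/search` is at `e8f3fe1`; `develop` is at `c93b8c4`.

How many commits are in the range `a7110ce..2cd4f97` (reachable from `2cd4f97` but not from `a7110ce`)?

Reachable from 2cd4f97: {2cd4f97, 39e7aaa, 532f14a, 56d20fc, 63ecb4f, b811c6e, e5eb248}.
Reachable from a7110ce: {39e7aaa, 56d20fc, 63ecb4f, 6da6edd, a7110ce, e5eb248}.
In 2cd4f97's history but not a7110ce's: {2cd4f97, 532f14a, b811c6e} — 3 commits.

3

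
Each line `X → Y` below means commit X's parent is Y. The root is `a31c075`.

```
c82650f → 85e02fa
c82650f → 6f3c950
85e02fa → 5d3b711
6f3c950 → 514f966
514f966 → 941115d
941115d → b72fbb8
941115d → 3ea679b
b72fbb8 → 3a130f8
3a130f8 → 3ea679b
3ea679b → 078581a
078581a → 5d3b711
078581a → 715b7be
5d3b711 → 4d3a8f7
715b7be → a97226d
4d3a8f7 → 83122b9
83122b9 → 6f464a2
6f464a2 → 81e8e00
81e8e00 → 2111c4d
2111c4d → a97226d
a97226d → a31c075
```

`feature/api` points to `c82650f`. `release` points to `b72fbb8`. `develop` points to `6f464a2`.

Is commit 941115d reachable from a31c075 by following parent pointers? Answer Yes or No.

Ancestors of a31c075: {a31c075}.
941115d is not in that set, so it is not an ancestor of a31c075.

No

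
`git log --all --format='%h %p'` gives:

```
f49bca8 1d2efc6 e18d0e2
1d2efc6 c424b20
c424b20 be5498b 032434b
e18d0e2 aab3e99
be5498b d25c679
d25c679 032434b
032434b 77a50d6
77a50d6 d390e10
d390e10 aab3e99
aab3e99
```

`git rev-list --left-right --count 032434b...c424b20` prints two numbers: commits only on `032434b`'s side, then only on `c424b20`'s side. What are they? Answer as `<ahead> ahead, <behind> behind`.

0 ahead, 3 behind

Reachable from 032434b: {032434b, 77a50d6, aab3e99, d390e10}.
Reachable from c424b20: {032434b, 77a50d6, aab3e99, be5498b, c424b20, d25c679, d390e10}.
Only in 032434b's history (ahead): {} — 0.
Only in c424b20's history (behind): {be5498b, c424b20, d25c679} — 3.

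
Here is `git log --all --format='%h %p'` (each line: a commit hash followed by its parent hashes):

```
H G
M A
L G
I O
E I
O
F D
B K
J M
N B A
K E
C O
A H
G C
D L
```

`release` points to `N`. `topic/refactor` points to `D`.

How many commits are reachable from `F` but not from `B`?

Reachable from F: {C, D, F, G, L, O}.
Reachable from B: {B, E, I, K, O}.
In F's history but not B's: {C, D, F, G, L} — 5 commits.

5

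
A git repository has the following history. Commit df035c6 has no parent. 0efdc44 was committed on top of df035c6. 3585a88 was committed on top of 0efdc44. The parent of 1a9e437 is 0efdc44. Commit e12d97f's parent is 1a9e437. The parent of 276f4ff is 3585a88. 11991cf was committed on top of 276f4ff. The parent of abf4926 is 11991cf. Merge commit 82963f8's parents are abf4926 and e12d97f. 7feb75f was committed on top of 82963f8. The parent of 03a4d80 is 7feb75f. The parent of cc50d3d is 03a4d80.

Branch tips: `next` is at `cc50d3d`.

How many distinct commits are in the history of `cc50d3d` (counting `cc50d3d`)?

12

Walking parent pointers from cc50d3d: reachable set = {03a4d80, 0efdc44, 11991cf, 1a9e437, 276f4ff, 3585a88, 7feb75f, 82963f8, abf4926, cc50d3d, df035c6, e12d97f}.
That is 12 commits.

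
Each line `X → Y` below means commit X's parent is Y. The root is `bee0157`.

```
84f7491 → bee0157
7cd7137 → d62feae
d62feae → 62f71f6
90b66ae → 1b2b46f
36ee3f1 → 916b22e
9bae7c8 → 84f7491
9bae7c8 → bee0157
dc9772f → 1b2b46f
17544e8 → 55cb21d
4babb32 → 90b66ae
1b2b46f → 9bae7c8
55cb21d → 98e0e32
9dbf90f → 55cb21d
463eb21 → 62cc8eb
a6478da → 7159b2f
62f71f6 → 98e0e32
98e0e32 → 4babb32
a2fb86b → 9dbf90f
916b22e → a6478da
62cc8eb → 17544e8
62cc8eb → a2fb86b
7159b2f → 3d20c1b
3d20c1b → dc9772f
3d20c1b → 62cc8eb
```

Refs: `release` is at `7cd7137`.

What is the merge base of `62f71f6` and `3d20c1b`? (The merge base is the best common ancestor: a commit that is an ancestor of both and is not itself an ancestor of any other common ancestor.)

Ancestors of 62f71f6: {1b2b46f, 4babb32, 62f71f6, 84f7491, 90b66ae, 98e0e32, 9bae7c8, bee0157}.
Ancestors of 3d20c1b: {17544e8, 1b2b46f, 3d20c1b, 4babb32, 55cb21d, 62cc8eb, 84f7491, 90b66ae, 98e0e32, 9bae7c8, 9dbf90f, a2fb86b, bee0157, dc9772f}.
Common ancestors: {1b2b46f, 4babb32, 84f7491, 90b66ae, 98e0e32, 9bae7c8, bee0157}.
Among these, 98e0e32 is not an ancestor of any other common ancestor — it is the merge base.

98e0e32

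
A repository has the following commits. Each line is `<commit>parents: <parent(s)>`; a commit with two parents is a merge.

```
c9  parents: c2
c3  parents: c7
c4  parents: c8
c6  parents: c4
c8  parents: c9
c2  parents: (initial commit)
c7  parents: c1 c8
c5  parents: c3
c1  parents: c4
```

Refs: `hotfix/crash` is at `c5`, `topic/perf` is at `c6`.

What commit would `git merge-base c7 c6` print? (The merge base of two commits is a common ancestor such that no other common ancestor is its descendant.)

Ancestors of c7: {c1, c2, c4, c7, c8, c9}.
Ancestors of c6: {c2, c4, c6, c8, c9}.
Common ancestors: {c2, c4, c8, c9}.
Among these, c4 is not an ancestor of any other common ancestor — it is the merge base.

c4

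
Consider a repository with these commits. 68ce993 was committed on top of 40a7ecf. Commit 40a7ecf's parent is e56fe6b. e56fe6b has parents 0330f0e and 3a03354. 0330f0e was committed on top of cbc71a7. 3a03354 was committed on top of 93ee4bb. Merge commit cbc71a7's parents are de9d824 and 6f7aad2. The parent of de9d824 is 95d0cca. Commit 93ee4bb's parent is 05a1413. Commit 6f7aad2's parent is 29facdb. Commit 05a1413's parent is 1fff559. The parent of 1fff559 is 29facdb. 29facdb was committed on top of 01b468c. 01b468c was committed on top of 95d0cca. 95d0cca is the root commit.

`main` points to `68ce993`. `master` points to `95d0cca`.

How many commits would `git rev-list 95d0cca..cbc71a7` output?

5

Reachable from cbc71a7: {01b468c, 29facdb, 6f7aad2, 95d0cca, cbc71a7, de9d824}.
Reachable from 95d0cca: {95d0cca}.
In cbc71a7's history but not 95d0cca's: {01b468c, 29facdb, 6f7aad2, cbc71a7, de9d824} — 5 commits.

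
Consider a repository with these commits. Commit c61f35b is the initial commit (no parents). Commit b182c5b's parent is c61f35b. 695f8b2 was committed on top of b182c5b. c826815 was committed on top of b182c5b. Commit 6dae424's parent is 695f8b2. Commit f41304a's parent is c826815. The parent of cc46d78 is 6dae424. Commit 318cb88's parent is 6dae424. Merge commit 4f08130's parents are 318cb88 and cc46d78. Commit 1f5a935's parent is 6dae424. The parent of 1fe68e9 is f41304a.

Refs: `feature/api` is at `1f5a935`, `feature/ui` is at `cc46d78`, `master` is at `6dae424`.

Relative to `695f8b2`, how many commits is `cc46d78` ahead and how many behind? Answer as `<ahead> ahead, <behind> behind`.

2 ahead, 0 behind

Reachable from cc46d78: {695f8b2, 6dae424, b182c5b, c61f35b, cc46d78}.
Reachable from 695f8b2: {695f8b2, b182c5b, c61f35b}.
Only in cc46d78's history (ahead): {6dae424, cc46d78} — 2.
Only in 695f8b2's history (behind): {} — 0.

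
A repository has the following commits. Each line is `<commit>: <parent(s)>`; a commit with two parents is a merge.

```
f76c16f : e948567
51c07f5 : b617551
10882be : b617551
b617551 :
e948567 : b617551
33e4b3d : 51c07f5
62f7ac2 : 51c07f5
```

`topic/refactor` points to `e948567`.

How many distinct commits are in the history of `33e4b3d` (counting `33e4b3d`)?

Walking parent pointers from 33e4b3d: reachable set = {33e4b3d, 51c07f5, b617551}.
That is 3 commits.

3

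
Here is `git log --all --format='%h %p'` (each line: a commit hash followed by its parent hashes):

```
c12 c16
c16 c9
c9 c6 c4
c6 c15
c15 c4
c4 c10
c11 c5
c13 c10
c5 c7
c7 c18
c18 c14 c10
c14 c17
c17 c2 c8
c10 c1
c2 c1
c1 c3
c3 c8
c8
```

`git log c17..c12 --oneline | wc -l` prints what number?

Reachable from c12: {c1, c10, c12, c15, c16, c3, c4, c6, c8, c9}.
Reachable from c17: {c1, c17, c2, c3, c8}.
In c12's history but not c17's: {c10, c12, c15, c16, c4, c6, c9} — 7 commits.

7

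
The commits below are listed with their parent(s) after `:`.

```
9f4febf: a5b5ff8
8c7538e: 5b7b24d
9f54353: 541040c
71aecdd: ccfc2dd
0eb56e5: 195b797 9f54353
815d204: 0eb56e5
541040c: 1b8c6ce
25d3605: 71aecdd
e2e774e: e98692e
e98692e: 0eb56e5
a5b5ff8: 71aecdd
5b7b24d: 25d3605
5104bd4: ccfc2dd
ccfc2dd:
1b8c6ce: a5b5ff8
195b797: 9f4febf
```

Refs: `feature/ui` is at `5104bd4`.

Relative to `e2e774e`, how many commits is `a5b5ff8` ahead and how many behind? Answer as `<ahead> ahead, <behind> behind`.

0 ahead, 8 behind

Reachable from a5b5ff8: {71aecdd, a5b5ff8, ccfc2dd}.
Reachable from e2e774e: {0eb56e5, 195b797, 1b8c6ce, 541040c, 71aecdd, 9f4febf, 9f54353, a5b5ff8, ccfc2dd, e2e774e, e98692e}.
Only in a5b5ff8's history (ahead): {} — 0.
Only in e2e774e's history (behind): {0eb56e5, 195b797, 1b8c6ce, 541040c, 9f4febf, 9f54353, e2e774e, e98692e} — 8.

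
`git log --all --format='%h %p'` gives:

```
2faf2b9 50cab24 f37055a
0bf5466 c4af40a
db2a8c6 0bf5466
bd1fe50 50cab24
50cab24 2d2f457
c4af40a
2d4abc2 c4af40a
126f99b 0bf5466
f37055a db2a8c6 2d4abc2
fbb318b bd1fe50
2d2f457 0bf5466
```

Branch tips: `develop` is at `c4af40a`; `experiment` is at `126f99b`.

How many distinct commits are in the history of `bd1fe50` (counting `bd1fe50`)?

5

Walking parent pointers from bd1fe50: reachable set = {0bf5466, 2d2f457, 50cab24, bd1fe50, c4af40a}.
That is 5 commits.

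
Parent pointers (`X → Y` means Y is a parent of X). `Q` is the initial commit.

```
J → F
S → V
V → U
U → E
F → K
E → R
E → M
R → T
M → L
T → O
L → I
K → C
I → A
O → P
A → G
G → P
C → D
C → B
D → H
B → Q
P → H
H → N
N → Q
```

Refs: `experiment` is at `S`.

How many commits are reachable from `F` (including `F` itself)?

Walking parent pointers from F: reachable set = {B, C, D, F, H, K, N, Q}.
That is 8 commits.

8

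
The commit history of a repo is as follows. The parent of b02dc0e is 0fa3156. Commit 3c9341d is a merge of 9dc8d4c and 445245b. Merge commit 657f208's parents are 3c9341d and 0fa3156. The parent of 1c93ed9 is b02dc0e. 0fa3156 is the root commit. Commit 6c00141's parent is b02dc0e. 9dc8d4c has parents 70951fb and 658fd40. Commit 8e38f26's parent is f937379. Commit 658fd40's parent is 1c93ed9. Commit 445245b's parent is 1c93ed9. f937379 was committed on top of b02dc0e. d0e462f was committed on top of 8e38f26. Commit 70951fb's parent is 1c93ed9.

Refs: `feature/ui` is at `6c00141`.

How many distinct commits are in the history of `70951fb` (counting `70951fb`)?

4

Walking parent pointers from 70951fb: reachable set = {0fa3156, 1c93ed9, 70951fb, b02dc0e}.
That is 4 commits.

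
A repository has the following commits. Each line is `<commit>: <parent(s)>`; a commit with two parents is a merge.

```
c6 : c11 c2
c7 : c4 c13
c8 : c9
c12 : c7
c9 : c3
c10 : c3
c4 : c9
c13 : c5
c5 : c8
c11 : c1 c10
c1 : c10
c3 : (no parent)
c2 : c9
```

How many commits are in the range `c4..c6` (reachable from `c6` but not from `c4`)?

5

Reachable from c6: {c1, c10, c11, c2, c3, c6, c9}.
Reachable from c4: {c3, c4, c9}.
In c6's history but not c4's: {c1, c10, c11, c2, c6} — 5 commits.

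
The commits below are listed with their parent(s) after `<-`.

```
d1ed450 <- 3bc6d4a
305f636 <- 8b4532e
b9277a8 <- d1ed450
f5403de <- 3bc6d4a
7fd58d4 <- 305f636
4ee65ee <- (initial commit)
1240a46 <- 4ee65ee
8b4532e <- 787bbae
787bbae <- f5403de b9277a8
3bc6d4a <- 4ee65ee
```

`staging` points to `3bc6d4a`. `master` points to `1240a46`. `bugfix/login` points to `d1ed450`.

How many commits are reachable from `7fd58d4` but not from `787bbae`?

Reachable from 7fd58d4: {305f636, 3bc6d4a, 4ee65ee, 787bbae, 7fd58d4, 8b4532e, b9277a8, d1ed450, f5403de}.
Reachable from 787bbae: {3bc6d4a, 4ee65ee, 787bbae, b9277a8, d1ed450, f5403de}.
In 7fd58d4's history but not 787bbae's: {305f636, 7fd58d4, 8b4532e} — 3 commits.

3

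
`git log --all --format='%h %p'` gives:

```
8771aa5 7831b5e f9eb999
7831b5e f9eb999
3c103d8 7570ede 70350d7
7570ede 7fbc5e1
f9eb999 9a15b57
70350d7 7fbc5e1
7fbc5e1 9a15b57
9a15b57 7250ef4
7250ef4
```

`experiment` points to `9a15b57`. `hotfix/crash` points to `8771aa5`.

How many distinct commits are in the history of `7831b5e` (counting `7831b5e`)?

Walking parent pointers from 7831b5e: reachable set = {7250ef4, 7831b5e, 9a15b57, f9eb999}.
That is 4 commits.

4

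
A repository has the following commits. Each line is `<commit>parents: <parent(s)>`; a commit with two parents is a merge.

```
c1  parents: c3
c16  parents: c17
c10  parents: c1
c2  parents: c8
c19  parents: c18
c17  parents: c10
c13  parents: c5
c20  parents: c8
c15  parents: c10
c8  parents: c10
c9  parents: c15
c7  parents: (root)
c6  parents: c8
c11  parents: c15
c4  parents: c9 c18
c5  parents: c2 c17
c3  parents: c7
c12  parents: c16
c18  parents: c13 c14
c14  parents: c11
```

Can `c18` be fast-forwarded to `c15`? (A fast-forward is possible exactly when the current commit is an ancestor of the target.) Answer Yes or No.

No

A fast-forward from c18 to c15 is possible iff c18 is an ancestor of c15.
Ancestors of c15: {c1, c10, c15, c3, c7}.
c18 is not among them, so fast-forward is not possible.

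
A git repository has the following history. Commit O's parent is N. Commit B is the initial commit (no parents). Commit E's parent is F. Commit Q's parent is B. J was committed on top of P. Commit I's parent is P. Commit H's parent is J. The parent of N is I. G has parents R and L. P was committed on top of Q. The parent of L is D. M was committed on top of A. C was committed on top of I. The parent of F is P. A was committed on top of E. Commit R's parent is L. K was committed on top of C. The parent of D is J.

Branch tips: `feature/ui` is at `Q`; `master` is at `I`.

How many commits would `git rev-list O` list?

6

Walking parent pointers from O: reachable set = {B, I, N, O, P, Q}.
That is 6 commits.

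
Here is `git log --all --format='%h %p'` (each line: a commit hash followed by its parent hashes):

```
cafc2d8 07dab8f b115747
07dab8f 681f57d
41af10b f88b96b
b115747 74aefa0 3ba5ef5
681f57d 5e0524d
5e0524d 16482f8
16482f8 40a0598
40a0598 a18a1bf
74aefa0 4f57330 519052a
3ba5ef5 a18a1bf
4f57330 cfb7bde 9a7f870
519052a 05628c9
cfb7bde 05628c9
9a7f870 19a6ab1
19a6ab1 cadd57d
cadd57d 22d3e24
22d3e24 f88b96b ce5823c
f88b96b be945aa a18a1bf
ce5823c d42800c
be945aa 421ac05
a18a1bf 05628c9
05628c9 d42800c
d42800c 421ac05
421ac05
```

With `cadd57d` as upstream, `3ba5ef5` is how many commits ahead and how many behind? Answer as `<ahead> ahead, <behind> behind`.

1 ahead, 5 behind

Reachable from 3ba5ef5: {05628c9, 3ba5ef5, 421ac05, a18a1bf, d42800c}.
Reachable from cadd57d: {05628c9, 22d3e24, 421ac05, a18a1bf, be945aa, cadd57d, ce5823c, d42800c, f88b96b}.
Only in 3ba5ef5's history (ahead): {3ba5ef5} — 1.
Only in cadd57d's history (behind): {22d3e24, be945aa, cadd57d, ce5823c, f88b96b} — 5.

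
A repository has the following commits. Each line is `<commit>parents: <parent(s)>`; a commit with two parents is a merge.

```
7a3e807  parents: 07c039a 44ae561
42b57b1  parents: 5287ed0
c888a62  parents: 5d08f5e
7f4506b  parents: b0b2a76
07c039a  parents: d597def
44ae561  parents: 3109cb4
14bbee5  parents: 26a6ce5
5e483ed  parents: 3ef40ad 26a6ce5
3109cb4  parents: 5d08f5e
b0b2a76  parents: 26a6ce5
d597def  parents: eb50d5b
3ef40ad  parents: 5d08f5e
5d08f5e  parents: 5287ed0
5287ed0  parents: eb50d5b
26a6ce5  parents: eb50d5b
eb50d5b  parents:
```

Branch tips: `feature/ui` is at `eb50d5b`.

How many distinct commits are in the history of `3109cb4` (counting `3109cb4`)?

Walking parent pointers from 3109cb4: reachable set = {3109cb4, 5287ed0, 5d08f5e, eb50d5b}.
That is 4 commits.

4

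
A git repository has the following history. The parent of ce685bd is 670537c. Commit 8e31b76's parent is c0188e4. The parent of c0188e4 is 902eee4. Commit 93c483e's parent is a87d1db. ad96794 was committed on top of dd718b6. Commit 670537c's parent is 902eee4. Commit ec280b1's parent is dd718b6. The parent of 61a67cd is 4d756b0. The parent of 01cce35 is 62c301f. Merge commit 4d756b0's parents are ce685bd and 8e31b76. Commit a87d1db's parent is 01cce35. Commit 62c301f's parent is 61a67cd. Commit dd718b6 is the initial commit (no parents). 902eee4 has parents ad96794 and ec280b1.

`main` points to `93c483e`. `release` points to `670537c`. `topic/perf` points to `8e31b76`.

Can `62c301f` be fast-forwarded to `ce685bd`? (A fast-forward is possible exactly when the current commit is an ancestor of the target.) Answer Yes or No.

A fast-forward from 62c301f to ce685bd is possible iff 62c301f is an ancestor of ce685bd.
Ancestors of ce685bd: {670537c, 902eee4, ad96794, ce685bd, dd718b6, ec280b1}.
62c301f is not among them, so fast-forward is not possible.

No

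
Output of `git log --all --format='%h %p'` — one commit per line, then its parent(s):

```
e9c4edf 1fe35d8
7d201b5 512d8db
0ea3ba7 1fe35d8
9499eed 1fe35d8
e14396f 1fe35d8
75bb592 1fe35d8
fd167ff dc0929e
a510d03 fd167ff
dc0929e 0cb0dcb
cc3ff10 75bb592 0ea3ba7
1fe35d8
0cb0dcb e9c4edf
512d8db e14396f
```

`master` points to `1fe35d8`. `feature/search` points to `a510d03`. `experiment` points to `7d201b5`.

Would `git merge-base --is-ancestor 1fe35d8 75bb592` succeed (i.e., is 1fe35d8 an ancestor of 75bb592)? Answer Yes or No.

Yes

Ancestors of 75bb592 (commits reachable by following parents): {1fe35d8, 75bb592}.
1fe35d8 is in that set, so it is an ancestor of 75bb592.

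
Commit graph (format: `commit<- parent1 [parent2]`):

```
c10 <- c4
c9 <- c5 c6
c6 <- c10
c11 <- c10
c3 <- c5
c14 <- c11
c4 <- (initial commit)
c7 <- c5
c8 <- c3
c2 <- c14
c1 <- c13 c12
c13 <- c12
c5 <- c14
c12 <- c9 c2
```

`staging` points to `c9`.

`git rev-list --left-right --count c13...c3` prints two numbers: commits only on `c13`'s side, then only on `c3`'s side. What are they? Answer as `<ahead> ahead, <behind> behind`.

5 ahead, 1 behind

Reachable from c13: {c10, c11, c12, c13, c14, c2, c4, c5, c6, c9}.
Reachable from c3: {c10, c11, c14, c3, c4, c5}.
Only in c13's history (ahead): {c12, c13, c2, c6, c9} — 5.
Only in c3's history (behind): {c3} — 1.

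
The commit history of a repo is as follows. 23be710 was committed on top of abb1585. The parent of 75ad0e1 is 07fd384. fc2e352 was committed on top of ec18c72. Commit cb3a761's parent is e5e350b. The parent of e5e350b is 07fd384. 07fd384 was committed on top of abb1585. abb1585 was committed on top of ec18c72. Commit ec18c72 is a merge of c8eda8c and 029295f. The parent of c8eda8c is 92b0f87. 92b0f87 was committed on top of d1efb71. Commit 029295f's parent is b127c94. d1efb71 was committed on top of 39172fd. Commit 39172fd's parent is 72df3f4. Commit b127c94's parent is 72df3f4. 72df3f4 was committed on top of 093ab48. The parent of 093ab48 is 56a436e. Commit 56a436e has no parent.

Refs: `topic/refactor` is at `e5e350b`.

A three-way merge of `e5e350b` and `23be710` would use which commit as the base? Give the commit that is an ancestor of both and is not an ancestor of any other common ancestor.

Ancestors of e5e350b: {029295f, 07fd384, 093ab48, 39172fd, 56a436e, 72df3f4, 92b0f87, abb1585, b127c94, c8eda8c, d1efb71, e5e350b, ec18c72}.
Ancestors of 23be710: {029295f, 093ab48, 23be710, 39172fd, 56a436e, 72df3f4, 92b0f87, abb1585, b127c94, c8eda8c, d1efb71, ec18c72}.
Common ancestors: {029295f, 093ab48, 39172fd, 56a436e, 72df3f4, 92b0f87, abb1585, b127c94, c8eda8c, d1efb71, ec18c72}.
Among these, abb1585 is not an ancestor of any other common ancestor — it is the merge base.

abb1585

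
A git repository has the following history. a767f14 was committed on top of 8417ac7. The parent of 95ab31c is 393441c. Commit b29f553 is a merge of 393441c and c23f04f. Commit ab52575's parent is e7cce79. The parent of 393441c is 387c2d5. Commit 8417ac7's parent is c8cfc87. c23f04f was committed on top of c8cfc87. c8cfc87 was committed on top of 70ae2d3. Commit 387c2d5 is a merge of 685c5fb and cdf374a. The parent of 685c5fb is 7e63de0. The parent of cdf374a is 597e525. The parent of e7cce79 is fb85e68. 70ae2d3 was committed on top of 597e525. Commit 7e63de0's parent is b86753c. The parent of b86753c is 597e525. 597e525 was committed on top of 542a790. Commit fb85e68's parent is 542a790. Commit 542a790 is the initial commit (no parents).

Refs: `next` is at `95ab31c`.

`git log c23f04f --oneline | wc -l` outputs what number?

Walking parent pointers from c23f04f: reachable set = {542a790, 597e525, 70ae2d3, c23f04f, c8cfc87}.
That is 5 commits.

5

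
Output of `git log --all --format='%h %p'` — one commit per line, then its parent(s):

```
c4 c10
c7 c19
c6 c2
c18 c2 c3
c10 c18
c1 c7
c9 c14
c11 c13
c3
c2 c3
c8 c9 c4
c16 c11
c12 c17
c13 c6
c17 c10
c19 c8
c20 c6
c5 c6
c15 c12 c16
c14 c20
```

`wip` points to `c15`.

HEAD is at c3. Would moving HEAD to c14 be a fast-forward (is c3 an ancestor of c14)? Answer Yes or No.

A fast-forward from c3 to c14 is possible iff c3 is an ancestor of c14.
Ancestors of c14: {c14, c2, c20, c3, c6}.
c3 is among them, so fast-forward is possible.

Yes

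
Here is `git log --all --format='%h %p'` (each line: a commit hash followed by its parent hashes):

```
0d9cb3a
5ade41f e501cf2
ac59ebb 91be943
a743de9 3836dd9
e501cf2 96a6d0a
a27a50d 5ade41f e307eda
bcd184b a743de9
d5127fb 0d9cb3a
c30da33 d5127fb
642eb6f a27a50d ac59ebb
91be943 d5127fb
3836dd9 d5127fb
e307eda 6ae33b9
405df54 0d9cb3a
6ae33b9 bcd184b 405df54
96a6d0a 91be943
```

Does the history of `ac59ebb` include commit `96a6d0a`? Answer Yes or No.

Ancestors of ac59ebb: {0d9cb3a, 91be943, ac59ebb, d5127fb}.
96a6d0a is not in that set, so it is not an ancestor of ac59ebb.

No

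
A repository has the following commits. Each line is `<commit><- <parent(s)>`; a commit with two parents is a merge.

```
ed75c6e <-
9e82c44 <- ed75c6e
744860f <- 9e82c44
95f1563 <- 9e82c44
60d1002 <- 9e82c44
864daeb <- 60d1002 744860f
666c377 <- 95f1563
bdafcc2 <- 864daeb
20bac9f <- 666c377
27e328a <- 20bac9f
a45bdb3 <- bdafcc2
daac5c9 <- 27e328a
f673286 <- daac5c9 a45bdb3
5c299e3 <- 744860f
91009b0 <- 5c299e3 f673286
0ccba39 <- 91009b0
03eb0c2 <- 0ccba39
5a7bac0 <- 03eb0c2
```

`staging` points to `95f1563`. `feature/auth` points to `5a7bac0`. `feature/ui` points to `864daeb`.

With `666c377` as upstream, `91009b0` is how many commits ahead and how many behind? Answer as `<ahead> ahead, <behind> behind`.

11 ahead, 0 behind

Reachable from 91009b0: {20bac9f, 27e328a, 5c299e3, 60d1002, 666c377, 744860f, 864daeb, 91009b0, 95f1563, 9e82c44, a45bdb3, bdafcc2, daac5c9, ed75c6e, f673286}.
Reachable from 666c377: {666c377, 95f1563, 9e82c44, ed75c6e}.
Only in 91009b0's history (ahead): {20bac9f, 27e328a, 5c299e3, 60d1002, 744860f, 864daeb, 91009b0, a45bdb3, bdafcc2, daac5c9, f673286} — 11.
Only in 666c377's history (behind): {} — 0.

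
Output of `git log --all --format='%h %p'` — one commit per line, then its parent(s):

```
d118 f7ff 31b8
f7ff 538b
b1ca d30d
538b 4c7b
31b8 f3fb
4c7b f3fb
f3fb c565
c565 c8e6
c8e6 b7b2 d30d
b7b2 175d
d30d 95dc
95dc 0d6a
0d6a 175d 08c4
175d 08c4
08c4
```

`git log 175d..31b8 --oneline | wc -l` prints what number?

8

Reachable from 31b8: {08c4, 0d6a, 175d, 31b8, 95dc, b7b2, c565, c8e6, d30d, f3fb}.
Reachable from 175d: {08c4, 175d}.
In 31b8's history but not 175d's: {0d6a, 31b8, 95dc, b7b2, c565, c8e6, d30d, f3fb} — 8 commits.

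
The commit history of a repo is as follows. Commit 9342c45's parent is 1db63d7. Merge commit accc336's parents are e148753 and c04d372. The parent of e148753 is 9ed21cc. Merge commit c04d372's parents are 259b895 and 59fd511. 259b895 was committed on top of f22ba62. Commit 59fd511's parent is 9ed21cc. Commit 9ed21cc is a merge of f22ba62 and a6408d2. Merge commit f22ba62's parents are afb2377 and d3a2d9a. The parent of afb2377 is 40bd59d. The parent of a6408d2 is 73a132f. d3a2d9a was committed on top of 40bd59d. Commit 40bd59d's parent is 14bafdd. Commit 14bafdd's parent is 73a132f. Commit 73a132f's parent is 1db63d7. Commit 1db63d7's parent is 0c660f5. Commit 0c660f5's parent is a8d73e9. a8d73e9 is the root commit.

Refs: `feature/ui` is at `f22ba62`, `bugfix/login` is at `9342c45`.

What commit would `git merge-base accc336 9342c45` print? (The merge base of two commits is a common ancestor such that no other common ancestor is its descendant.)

1db63d7

Ancestors of accc336: {0c660f5, 14bafdd, 1db63d7, 259b895, 40bd59d, 59fd511, 73a132f, 9ed21cc, a6408d2, a8d73e9, accc336, afb2377, c04d372, d3a2d9a, e148753, f22ba62}.
Ancestors of 9342c45: {0c660f5, 1db63d7, 9342c45, a8d73e9}.
Common ancestors: {0c660f5, 1db63d7, a8d73e9}.
Among these, 1db63d7 is not an ancestor of any other common ancestor — it is the merge base.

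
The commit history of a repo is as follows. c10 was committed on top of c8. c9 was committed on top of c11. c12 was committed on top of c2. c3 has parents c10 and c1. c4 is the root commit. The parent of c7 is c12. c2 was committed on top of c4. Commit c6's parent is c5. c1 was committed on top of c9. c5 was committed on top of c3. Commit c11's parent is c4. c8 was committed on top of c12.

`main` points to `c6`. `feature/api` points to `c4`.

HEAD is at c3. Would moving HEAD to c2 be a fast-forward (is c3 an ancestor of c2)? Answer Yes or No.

No

A fast-forward from c3 to c2 is possible iff c3 is an ancestor of c2.
Ancestors of c2: {c2, c4}.
c3 is not among them, so fast-forward is not possible.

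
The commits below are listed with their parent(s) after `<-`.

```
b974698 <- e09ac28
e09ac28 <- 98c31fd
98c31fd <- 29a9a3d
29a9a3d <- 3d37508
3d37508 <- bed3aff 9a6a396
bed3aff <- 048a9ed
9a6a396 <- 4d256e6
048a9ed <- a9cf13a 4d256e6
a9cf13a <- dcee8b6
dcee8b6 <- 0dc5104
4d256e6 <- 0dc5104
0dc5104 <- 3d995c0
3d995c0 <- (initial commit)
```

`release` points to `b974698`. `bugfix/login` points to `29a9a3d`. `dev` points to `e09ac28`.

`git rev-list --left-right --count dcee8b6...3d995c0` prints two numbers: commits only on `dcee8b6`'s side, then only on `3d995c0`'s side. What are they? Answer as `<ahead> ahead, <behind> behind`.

Reachable from dcee8b6: {0dc5104, 3d995c0, dcee8b6}.
Reachable from 3d995c0: {3d995c0}.
Only in dcee8b6's history (ahead): {0dc5104, dcee8b6} — 2.
Only in 3d995c0's history (behind): {} — 0.

2 ahead, 0 behind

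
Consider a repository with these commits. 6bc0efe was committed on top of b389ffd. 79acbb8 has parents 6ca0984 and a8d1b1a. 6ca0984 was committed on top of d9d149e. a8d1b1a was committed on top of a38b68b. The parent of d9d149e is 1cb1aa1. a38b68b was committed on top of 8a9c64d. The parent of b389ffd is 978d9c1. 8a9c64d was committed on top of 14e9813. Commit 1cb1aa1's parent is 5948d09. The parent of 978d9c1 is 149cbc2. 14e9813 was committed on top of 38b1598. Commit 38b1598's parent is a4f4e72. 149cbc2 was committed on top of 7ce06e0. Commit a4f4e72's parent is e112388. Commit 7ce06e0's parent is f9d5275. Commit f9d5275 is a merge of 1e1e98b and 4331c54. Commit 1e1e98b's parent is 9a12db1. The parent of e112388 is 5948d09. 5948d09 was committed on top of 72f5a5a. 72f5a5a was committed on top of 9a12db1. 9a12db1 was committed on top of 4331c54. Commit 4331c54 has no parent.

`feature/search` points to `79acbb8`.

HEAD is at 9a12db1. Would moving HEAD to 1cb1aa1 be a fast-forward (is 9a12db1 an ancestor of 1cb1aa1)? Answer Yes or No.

A fast-forward from 9a12db1 to 1cb1aa1 is possible iff 9a12db1 is an ancestor of 1cb1aa1.
Ancestors of 1cb1aa1: {1cb1aa1, 4331c54, 5948d09, 72f5a5a, 9a12db1}.
9a12db1 is among them, so fast-forward is possible.

Yes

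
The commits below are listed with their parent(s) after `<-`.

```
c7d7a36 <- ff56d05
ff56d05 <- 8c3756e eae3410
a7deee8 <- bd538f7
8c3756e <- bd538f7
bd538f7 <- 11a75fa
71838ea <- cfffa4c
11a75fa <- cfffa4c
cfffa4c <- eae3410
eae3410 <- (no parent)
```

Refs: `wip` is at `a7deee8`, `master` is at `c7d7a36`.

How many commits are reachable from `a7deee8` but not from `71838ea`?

3

Reachable from a7deee8: {11a75fa, a7deee8, bd538f7, cfffa4c, eae3410}.
Reachable from 71838ea: {71838ea, cfffa4c, eae3410}.
In a7deee8's history but not 71838ea's: {11a75fa, a7deee8, bd538f7} — 3 commits.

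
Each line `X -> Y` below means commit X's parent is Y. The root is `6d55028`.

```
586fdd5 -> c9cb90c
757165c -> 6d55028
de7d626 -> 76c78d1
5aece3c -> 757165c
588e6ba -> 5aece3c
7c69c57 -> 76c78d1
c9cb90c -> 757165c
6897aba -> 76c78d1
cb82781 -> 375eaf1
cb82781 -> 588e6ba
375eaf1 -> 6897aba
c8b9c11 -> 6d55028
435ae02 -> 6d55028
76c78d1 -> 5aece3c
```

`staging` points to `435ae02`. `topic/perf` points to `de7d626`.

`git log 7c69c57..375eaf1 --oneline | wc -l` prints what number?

2

Reachable from 375eaf1: {375eaf1, 5aece3c, 6897aba, 6d55028, 757165c, 76c78d1}.
Reachable from 7c69c57: {5aece3c, 6d55028, 757165c, 76c78d1, 7c69c57}.
In 375eaf1's history but not 7c69c57's: {375eaf1, 6897aba} — 2 commits.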